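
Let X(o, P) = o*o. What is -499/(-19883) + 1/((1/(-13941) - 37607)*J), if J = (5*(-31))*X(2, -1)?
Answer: 162201772372343/6463030718902480 ≈ 0.025097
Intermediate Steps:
X(o, P) = o**2
J = -620 (J = (5*(-31))*2**2 = -155*4 = -620)
-499/(-19883) + 1/((1/(-13941) - 37607)*J) = -499/(-19883) + 1/(1/(-13941) - 37607*(-620)) = -499*(-1/19883) - 1/620/(-1/13941 - 37607) = 499/19883 - 1/620/(-524279188/13941) = 499/19883 - 13941/524279188*(-1/620) = 499/19883 + 13941/325053096560 = 162201772372343/6463030718902480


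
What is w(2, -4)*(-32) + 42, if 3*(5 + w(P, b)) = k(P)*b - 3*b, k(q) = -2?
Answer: -34/3 ≈ -11.333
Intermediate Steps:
w(P, b) = -5 - 5*b/3 (w(P, b) = -5 + (-2*b - 3*b)/3 = -5 + (-5*b)/3 = -5 - 5*b/3)
w(2, -4)*(-32) + 42 = (-5 - 5/3*(-4))*(-32) + 42 = (-5 + 20/3)*(-32) + 42 = (5/3)*(-32) + 42 = -160/3 + 42 = -34/3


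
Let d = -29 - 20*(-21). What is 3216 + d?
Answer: 3607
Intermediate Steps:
d = 391 (d = -29 + 420 = 391)
3216 + d = 3216 + 391 = 3607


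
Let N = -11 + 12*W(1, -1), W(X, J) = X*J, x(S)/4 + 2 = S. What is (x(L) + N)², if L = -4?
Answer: 2209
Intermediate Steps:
x(S) = -8 + 4*S
W(X, J) = J*X
N = -23 (N = -11 + 12*(-1*1) = -11 + 12*(-1) = -11 - 12 = -23)
(x(L) + N)² = ((-8 + 4*(-4)) - 23)² = ((-8 - 16) - 23)² = (-24 - 23)² = (-47)² = 2209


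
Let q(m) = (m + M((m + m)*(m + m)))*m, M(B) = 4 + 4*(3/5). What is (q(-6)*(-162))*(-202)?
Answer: -392688/5 ≈ -78538.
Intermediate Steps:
M(B) = 32/5 (M(B) = 4 + 4*(3*(1/5)) = 4 + 4*(3/5) = 4 + 12/5 = 32/5)
q(m) = m*(32/5 + m) (q(m) = (m + 32/5)*m = (32/5 + m)*m = m*(32/5 + m))
(q(-6)*(-162))*(-202) = (((1/5)*(-6)*(32 + 5*(-6)))*(-162))*(-202) = (((1/5)*(-6)*(32 - 30))*(-162))*(-202) = (((1/5)*(-6)*2)*(-162))*(-202) = -12/5*(-162)*(-202) = (1944/5)*(-202) = -392688/5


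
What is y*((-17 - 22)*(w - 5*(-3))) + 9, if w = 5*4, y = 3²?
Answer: -12276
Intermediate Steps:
y = 9
w = 20
y*((-17 - 22)*(w - 5*(-3))) + 9 = 9*((-17 - 22)*(20 - 5*(-3))) + 9 = 9*(-39*(20 + 15)) + 9 = 9*(-39*35) + 9 = 9*(-1365) + 9 = -12285 + 9 = -12276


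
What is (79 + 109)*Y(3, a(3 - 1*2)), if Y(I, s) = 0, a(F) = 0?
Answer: 0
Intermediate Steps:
(79 + 109)*Y(3, a(3 - 1*2)) = (79 + 109)*0 = 188*0 = 0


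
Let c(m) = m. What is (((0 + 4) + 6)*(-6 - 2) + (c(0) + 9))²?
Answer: 5041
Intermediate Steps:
(((0 + 4) + 6)*(-6 - 2) + (c(0) + 9))² = (((0 + 4) + 6)*(-6 - 2) + (0 + 9))² = ((4 + 6)*(-8) + 9)² = (10*(-8) + 9)² = (-80 + 9)² = (-71)² = 5041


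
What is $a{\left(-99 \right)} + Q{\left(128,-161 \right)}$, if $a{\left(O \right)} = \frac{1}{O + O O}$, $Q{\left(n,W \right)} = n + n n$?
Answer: $\frac{160199425}{9702} \approx 16512.0$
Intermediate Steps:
$Q{\left(n,W \right)} = n + n^{2}$
$a{\left(O \right)} = \frac{1}{O + O^{2}}$
$a{\left(-99 \right)} + Q{\left(128,-161 \right)} = \frac{1}{\left(-99\right) \left(1 - 99\right)} + 128 \left(1 + 128\right) = - \frac{1}{99 \left(-98\right)} + 128 \cdot 129 = \left(- \frac{1}{99}\right) \left(- \frac{1}{98}\right) + 16512 = \frac{1}{9702} + 16512 = \frac{160199425}{9702}$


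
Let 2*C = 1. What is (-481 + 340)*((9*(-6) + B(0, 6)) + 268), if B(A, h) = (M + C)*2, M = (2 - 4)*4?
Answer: -28059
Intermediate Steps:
M = -8 (M = -2*4 = -8)
C = 1/2 (C = (1/2)*1 = 1/2 ≈ 0.50000)
B(A, h) = -15 (B(A, h) = (-8 + 1/2)*2 = -15/2*2 = -15)
(-481 + 340)*((9*(-6) + B(0, 6)) + 268) = (-481 + 340)*((9*(-6) - 15) + 268) = -141*((-54 - 15) + 268) = -141*(-69 + 268) = -141*199 = -28059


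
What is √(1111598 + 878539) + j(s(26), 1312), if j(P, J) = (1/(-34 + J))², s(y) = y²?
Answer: 1/1633284 + √1990137 ≈ 1410.7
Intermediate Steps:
j(P, J) = (-34 + J)⁻²
√(1111598 + 878539) + j(s(26), 1312) = √(1111598 + 878539) + (-34 + 1312)⁻² = √1990137 + 1278⁻² = √1990137 + 1/1633284 = 1/1633284 + √1990137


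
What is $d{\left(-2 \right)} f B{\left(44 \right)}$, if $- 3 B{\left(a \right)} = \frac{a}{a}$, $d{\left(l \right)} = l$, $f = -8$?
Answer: $- \frac{16}{3} \approx -5.3333$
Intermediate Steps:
$B{\left(a \right)} = - \frac{1}{3}$ ($B{\left(a \right)} = - \frac{a \frac{1}{a}}{3} = \left(- \frac{1}{3}\right) 1 = - \frac{1}{3}$)
$d{\left(-2 \right)} f B{\left(44 \right)} = \left(-2\right) \left(-8\right) \left(- \frac{1}{3}\right) = 16 \left(- \frac{1}{3}\right) = - \frac{16}{3}$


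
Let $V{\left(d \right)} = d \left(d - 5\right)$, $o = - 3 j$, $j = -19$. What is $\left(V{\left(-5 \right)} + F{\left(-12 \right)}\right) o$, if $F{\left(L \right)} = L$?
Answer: $2166$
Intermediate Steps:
$o = 57$ ($o = \left(-3\right) \left(-19\right) = 57$)
$V{\left(d \right)} = d \left(-5 + d\right)$
$\left(V{\left(-5 \right)} + F{\left(-12 \right)}\right) o = \left(- 5 \left(-5 - 5\right) - 12\right) 57 = \left(\left(-5\right) \left(-10\right) - 12\right) 57 = \left(50 - 12\right) 57 = 38 \cdot 57 = 2166$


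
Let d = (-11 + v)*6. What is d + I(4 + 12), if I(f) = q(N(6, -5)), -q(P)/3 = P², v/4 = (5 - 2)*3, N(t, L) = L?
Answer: 75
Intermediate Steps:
v = 36 (v = 4*((5 - 2)*3) = 4*(3*3) = 4*9 = 36)
q(P) = -3*P²
I(f) = -75 (I(f) = -3*(-5)² = -3*25 = -75)
d = 150 (d = (-11 + 36)*6 = 25*6 = 150)
d + I(4 + 12) = 150 - 75 = 75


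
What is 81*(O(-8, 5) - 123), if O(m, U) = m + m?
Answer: -11259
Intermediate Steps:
O(m, U) = 2*m
81*(O(-8, 5) - 123) = 81*(2*(-8) - 123) = 81*(-16 - 123) = 81*(-139) = -11259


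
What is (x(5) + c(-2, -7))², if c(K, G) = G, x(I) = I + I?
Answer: 9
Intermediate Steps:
x(I) = 2*I
(x(5) + c(-2, -7))² = (2*5 - 7)² = (10 - 7)² = 3² = 9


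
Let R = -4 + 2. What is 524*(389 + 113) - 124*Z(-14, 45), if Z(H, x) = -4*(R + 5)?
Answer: 264536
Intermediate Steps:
R = -2
Z(H, x) = -12 (Z(H, x) = -4*(-2 + 5) = -4*3 = -12)
524*(389 + 113) - 124*Z(-14, 45) = 524*(389 + 113) - 124*(-12) = 524*502 - 1*(-1488) = 263048 + 1488 = 264536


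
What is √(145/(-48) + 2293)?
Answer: √329757/12 ≈ 47.854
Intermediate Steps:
√(145/(-48) + 2293) = √(145*(-1/48) + 2293) = √(-145/48 + 2293) = √(109919/48) = √329757/12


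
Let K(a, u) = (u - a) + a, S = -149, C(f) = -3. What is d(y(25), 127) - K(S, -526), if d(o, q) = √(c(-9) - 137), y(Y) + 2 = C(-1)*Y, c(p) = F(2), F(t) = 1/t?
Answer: 526 + I*√546/2 ≈ 526.0 + 11.683*I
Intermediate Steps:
F(t) = 1/t
c(p) = ½ (c(p) = 1/2 = ½)
y(Y) = -2 - 3*Y
K(a, u) = u
d(o, q) = I*√546/2 (d(o, q) = √(½ - 137) = √(-273/2) = I*√546/2)
d(y(25), 127) - K(S, -526) = I*√546/2 - 1*(-526) = I*√546/2 + 526 = 526 + I*√546/2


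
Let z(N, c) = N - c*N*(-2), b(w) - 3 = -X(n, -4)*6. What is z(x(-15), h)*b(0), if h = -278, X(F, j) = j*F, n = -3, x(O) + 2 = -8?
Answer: -382950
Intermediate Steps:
x(O) = -10 (x(O) = -2 - 8 = -10)
X(F, j) = F*j
b(w) = -69 (b(w) = 3 - (-3)*(-4)*6 = 3 - 1*12*6 = 3 - 12*6 = 3 - 72 = -69)
z(N, c) = N + 2*N*c (z(N, c) = N - N*c*(-2) = N - (-2)*N*c = N + 2*N*c)
z(x(-15), h)*b(0) = -10*(1 + 2*(-278))*(-69) = -10*(1 - 556)*(-69) = -10*(-555)*(-69) = 5550*(-69) = -382950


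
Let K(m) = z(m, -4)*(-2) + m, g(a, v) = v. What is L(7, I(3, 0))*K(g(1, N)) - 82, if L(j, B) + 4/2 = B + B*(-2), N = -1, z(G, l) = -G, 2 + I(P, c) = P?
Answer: -73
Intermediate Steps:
I(P, c) = -2 + P
L(j, B) = -2 - B (L(j, B) = -2 + (B + B*(-2)) = -2 + (B - 2*B) = -2 - B)
K(m) = 3*m (K(m) = -m*(-2) + m = 2*m + m = 3*m)
L(7, I(3, 0))*K(g(1, N)) - 82 = (-2 - (-2 + 3))*(3*(-1)) - 82 = (-2 - 1*1)*(-3) - 82 = (-2 - 1)*(-3) - 82 = -3*(-3) - 82 = 9 - 82 = -73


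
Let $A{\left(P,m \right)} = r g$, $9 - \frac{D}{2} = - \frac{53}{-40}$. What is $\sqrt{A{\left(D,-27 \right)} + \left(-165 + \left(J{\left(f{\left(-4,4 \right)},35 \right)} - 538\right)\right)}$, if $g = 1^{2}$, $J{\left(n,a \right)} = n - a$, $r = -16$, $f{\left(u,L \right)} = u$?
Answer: $i \sqrt{758} \approx 27.532 i$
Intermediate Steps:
$D = \frac{307}{20}$ ($D = 18 - 2 \left(- \frac{53}{-40}\right) = 18 - 2 \left(\left(-53\right) \left(- \frac{1}{40}\right)\right) = 18 - \frac{53}{20} = \frac{307}{20} \approx 15.35$)
$g = 1$
$A{\left(P,m \right)} = -16$ ($A{\left(P,m \right)} = \left(-16\right) 1 = -16$)
$\sqrt{A{\left(D,-27 \right)} + \left(-165 + \left(J{\left(f{\left(-4,4 \right)},35 \right)} - 538\right)\right)} = \sqrt{-16 - 742} = \sqrt{-758} = i \sqrt{758}$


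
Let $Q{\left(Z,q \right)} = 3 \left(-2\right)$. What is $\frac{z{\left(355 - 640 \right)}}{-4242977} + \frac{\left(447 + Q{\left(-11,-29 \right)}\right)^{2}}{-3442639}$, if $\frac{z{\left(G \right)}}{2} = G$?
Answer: $- \frac{823216105707}{14607038096303} \approx -0.056358$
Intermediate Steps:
$Q{\left(Z,q \right)} = -6$
$z{\left(G \right)} = 2 G$
$\frac{z{\left(355 - 640 \right)}}{-4242977} + \frac{\left(447 + Q{\left(-11,-29 \right)}\right)^{2}}{-3442639} = \frac{2 \left(355 - 640\right)}{-4242977} + \frac{\left(447 - 6\right)^{2}}{-3442639} = 2 \left(-285\right) \left(- \frac{1}{4242977}\right) + 441^{2} \left(- \frac{1}{3442639}\right) = \left(-570\right) \left(- \frac{1}{4242977}\right) + 194481 \left(- \frac{1}{3442639}\right) = \frac{570}{4242977} - \frac{194481}{3442639} = - \frac{823216105707}{14607038096303}$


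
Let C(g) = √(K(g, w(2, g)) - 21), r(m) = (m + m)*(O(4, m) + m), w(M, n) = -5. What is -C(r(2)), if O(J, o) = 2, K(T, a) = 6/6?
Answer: -2*I*√5 ≈ -4.4721*I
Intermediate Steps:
K(T, a) = 1 (K(T, a) = 6*(⅙) = 1)
r(m) = 2*m*(2 + m) (r(m) = (m + m)*(2 + m) = (2*m)*(2 + m) = 2*m*(2 + m))
C(g) = 2*I*√5 (C(g) = √(1 - 21) = √(-20) = 2*I*√5)
-C(r(2)) = -2*I*√5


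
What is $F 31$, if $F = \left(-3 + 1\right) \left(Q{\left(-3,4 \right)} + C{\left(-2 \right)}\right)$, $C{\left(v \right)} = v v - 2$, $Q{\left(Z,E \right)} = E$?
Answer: $-372$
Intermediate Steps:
$C{\left(v \right)} = -2 + v^{2}$ ($C{\left(v \right)} = v^{2} - 2 = -2 + v^{2}$)
$F = -12$ ($F = \left(-3 + 1\right) \left(4 - \left(2 - \left(-2\right)^{2}\right)\right) = - 2 \left(4 + \left(-2 + 4\right)\right) = - 2 \left(4 + 2\right) = \left(-2\right) 6 = -12$)
$F 31 = \left(-12\right) 31 = -372$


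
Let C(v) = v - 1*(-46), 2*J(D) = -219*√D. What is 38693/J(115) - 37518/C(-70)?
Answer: 6253/4 - 77386*√115/25185 ≈ 1530.3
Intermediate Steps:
J(D) = -219*√D/2 (J(D) = (-219*√D)/2 = -219*√D/2)
C(v) = 46 + v (C(v) = v + 46 = 46 + v)
38693/J(115) - 37518/C(-70) = 38693/((-219*√115/2)) - 37518/(46 - 70) = 38693*(-2*√115/25185) - 37518/(-24) = -77386*√115/25185 - 37518*(-1/24) = -77386*√115/25185 + 6253/4 = 6253/4 - 77386*√115/25185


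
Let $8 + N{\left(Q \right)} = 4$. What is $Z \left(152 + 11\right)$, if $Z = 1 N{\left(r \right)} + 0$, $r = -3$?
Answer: $-652$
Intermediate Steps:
$N{\left(Q \right)} = -4$ ($N{\left(Q \right)} = -8 + 4 = -4$)
$Z = -4$ ($Z = 1 \left(-4\right) + 0 = -4 + 0 = -4$)
$Z \left(152 + 11\right) = - 4 \left(152 + 11\right) = \left(-4\right) 163 = -652$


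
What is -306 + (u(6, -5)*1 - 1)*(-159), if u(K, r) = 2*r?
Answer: 1443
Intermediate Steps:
-306 + (u(6, -5)*1 - 1)*(-159) = -306 + ((2*(-5))*1 - 1)*(-159) = -306 + (-10*1 - 1)*(-159) = -306 + (-10 - 1)*(-159) = -306 - 11*(-159) = -306 + 1749 = 1443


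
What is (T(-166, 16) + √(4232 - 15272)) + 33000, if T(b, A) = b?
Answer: 32834 + 4*I*√690 ≈ 32834.0 + 105.07*I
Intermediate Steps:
(T(-166, 16) + √(4232 - 15272)) + 33000 = (-166 + √(4232 - 15272)) + 33000 = (-166 + √(-11040)) + 33000 = (-166 + 4*I*√690) + 33000 = 32834 + 4*I*√690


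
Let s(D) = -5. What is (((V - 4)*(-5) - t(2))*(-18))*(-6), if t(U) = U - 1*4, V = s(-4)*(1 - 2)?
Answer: -324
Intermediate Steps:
V = 5 (V = -5*(1 - 2) = -5*(-1) = 5)
t(U) = -4 + U (t(U) = U - 4 = -4 + U)
(((V - 4)*(-5) - t(2))*(-18))*(-6) = (((5 - 4)*(-5) - (-4 + 2))*(-18))*(-6) = ((1*(-5) - 1*(-2))*(-18))*(-6) = ((-5 + 2)*(-18))*(-6) = -3*(-18)*(-6) = 54*(-6) = -324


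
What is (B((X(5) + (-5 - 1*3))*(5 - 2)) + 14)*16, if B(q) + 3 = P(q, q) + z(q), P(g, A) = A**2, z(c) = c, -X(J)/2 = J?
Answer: 45968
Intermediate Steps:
X(J) = -2*J
B(q) = -3 + q + q**2 (B(q) = -3 + (q**2 + q) = -3 + (q + q**2) = -3 + q + q**2)
(B((X(5) + (-5 - 1*3))*(5 - 2)) + 14)*16 = ((-3 + (-2*5 + (-5 - 1*3))*(5 - 2) + ((-2*5 + (-5 - 1*3))*(5 - 2))**2) + 14)*16 = ((-3 + (-10 + (-5 - 3))*3 + ((-10 + (-5 - 3))*3)**2) + 14)*16 = ((-3 + (-10 - 8)*3 + ((-10 - 8)*3)**2) + 14)*16 = ((-3 - 18*3 + (-18*3)**2) + 14)*16 = ((-3 - 54 + (-54)**2) + 14)*16 = ((-3 - 54 + 2916) + 14)*16 = (2859 + 14)*16 = 2873*16 = 45968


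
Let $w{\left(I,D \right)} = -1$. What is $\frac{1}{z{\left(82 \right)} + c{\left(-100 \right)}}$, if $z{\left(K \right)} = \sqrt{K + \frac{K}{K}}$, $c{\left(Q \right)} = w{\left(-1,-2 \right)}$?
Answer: $\frac{1}{82} + \frac{\sqrt{83}}{82} \approx 0.1233$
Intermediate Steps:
$c{\left(Q \right)} = -1$
$z{\left(K \right)} = \sqrt{1 + K}$ ($z{\left(K \right)} = \sqrt{K + 1} = \sqrt{1 + K}$)
$\frac{1}{z{\left(82 \right)} + c{\left(-100 \right)}} = \frac{1}{\sqrt{1 + 82} - 1} = \frac{1}{\sqrt{83} - 1} = \frac{1}{-1 + \sqrt{83}}$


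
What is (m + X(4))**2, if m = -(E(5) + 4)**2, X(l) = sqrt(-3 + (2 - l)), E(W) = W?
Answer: (81 - I*sqrt(5))**2 ≈ 6556.0 - 362.24*I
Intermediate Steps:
X(l) = sqrt(-1 - l)
m = -81 (m = -(5 + 4)**2 = -1*9**2 = -1*81 = -81)
(m + X(4))**2 = (-81 + sqrt(-1 - 1*4))**2 = (-81 + sqrt(-1 - 4))**2 = (-81 + sqrt(-5))**2 = (-81 + I*sqrt(5))**2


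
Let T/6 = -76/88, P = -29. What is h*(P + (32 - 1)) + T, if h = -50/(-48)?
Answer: -409/132 ≈ -3.0985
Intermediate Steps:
T = -57/11 (T = 6*(-76/88) = 6*(-76*1/88) = 6*(-19/22) = -57/11 ≈ -5.1818)
h = 25/24 (h = -50*(-1/48) = 25/24 ≈ 1.0417)
h*(P + (32 - 1)) + T = 25*(-29 + (32 - 1))/24 - 57/11 = 25*(-29 + 31)/24 - 57/11 = (25/24)*2 - 57/11 = 25/12 - 57/11 = -409/132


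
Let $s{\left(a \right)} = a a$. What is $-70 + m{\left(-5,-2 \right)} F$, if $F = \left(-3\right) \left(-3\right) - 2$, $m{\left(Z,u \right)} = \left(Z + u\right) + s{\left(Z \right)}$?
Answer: $56$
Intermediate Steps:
$s{\left(a \right)} = a^{2}$
$m{\left(Z,u \right)} = Z + u + Z^{2}$ ($m{\left(Z,u \right)} = \left(Z + u\right) + Z^{2} = Z + u + Z^{2}$)
$F = 7$ ($F = 9 - 2 = 7$)
$-70 + m{\left(-5,-2 \right)} F = -70 + \left(-5 - 2 + \left(-5\right)^{2}\right) 7 = -70 + \left(-5 - 2 + 25\right) 7 = -70 + 18 \cdot 7 = -70 + 126 = 56$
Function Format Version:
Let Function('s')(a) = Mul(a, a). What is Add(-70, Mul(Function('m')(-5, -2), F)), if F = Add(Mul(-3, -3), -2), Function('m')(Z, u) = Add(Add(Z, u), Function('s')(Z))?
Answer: 56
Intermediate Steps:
Function('s')(a) = Pow(a, 2)
Function('m')(Z, u) = Add(Z, u, Pow(Z, 2)) (Function('m')(Z, u) = Add(Add(Z, u), Pow(Z, 2)) = Add(Z, u, Pow(Z, 2)))
F = 7 (F = Add(9, -2) = 7)
Add(-70, Mul(Function('m')(-5, -2), F)) = Add(-70, Mul(Add(-5, -2, Pow(-5, 2)), 7)) = Add(-70, Mul(Add(-5, -2, 25), 7)) = Add(-70, Mul(18, 7)) = Add(-70, 126) = 56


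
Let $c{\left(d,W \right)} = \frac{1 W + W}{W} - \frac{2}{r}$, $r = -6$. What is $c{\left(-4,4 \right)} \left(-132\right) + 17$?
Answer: $-291$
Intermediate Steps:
$c{\left(d,W \right)} = \frac{7}{3}$ ($c{\left(d,W \right)} = \frac{1 W + W}{W} - \frac{2}{-6} = \frac{W + W}{W} - - \frac{1}{3} = \frac{2 W}{W} + \frac{1}{3} = 2 + \frac{1}{3} = \frac{7}{3}$)
$c{\left(-4,4 \right)} \left(-132\right) + 17 = \frac{7}{3} \left(-132\right) + 17 = -308 + 17 = -291$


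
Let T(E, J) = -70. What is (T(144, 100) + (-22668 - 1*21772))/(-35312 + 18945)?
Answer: 44510/16367 ≈ 2.7195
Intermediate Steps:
(T(144, 100) + (-22668 - 1*21772))/(-35312 + 18945) = (-70 + (-22668 - 1*21772))/(-35312 + 18945) = (-70 + (-22668 - 21772))/(-16367) = (-70 - 44440)*(-1/16367) = -44510*(-1/16367) = 44510/16367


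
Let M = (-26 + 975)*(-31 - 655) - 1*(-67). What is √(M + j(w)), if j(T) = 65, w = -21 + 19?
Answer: I*√650882 ≈ 806.77*I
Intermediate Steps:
w = -2
M = -650947 (M = 949*(-686) + 67 = -651014 + 67 = -650947)
√(M + j(w)) = √(-650947 + 65) = √(-650882) = I*√650882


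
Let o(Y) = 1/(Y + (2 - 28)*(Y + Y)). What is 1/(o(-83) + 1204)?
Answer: 4233/5096533 ≈ 0.00083056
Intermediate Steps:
o(Y) = -1/(51*Y) (o(Y) = 1/(Y - 52*Y) = 1/(-51*Y) = -1/(51*Y))
1/(o(-83) + 1204) = 1/(-1/51/(-83) + 1204) = 1/(-1/51*(-1/83) + 1204) = 1/(1/4233 + 1204) = 1/(5096533/4233) = 4233/5096533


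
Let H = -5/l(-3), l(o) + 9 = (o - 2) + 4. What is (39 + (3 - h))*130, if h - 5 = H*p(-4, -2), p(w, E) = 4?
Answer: 4550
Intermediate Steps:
l(o) = -7 + o (l(o) = -9 + ((o - 2) + 4) = -9 + ((-2 + o) + 4) = -9 + (2 + o) = -7 + o)
H = ½ (H = -5/(-7 - 3) = -5/(-10) = -5*(-⅒) = ½ ≈ 0.50000)
h = 7 (h = 5 + (½)*4 = 5 + 2 = 7)
(39 + (3 - h))*130 = (39 + (3 - 1*7))*130 = (39 + (3 - 7))*130 = (39 - 4)*130 = 35*130 = 4550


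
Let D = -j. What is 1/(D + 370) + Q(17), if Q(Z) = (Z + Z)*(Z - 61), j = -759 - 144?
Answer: -1904407/1273 ≈ -1496.0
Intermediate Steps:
j = -903
Q(Z) = 2*Z*(-61 + Z) (Q(Z) = (2*Z)*(-61 + Z) = 2*Z*(-61 + Z))
D = 903 (D = -1*(-903) = 903)
1/(D + 370) + Q(17) = 1/(903 + 370) + 2*17*(-61 + 17) = 1/1273 + 2*17*(-44) = 1/1273 - 1496 = -1904407/1273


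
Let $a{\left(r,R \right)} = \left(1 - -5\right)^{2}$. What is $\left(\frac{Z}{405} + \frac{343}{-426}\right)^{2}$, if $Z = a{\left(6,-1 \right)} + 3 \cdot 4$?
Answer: $\frac{173264569}{367488900} \approx 0.47148$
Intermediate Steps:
$a{\left(r,R \right)} = 36$ ($a{\left(r,R \right)} = \left(1 + 5\right)^{2} = 6^{2} = 36$)
$Z = 48$ ($Z = 36 + 3 \cdot 4 = 36 + 12 = 48$)
$\left(\frac{Z}{405} + \frac{343}{-426}\right)^{2} = \left(\frac{48}{405} + \frac{343}{-426}\right)^{2} = \left(48 \cdot \frac{1}{405} + 343 \left(- \frac{1}{426}\right)\right)^{2} = \left(\frac{16}{135} - \frac{343}{426}\right)^{2} = \left(- \frac{13163}{19170}\right)^{2} = \frac{173264569}{367488900}$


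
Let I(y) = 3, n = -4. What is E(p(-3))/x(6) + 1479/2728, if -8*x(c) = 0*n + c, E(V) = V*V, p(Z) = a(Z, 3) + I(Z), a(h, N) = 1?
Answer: -170155/8184 ≈ -20.791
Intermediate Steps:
p(Z) = 4 (p(Z) = 1 + 3 = 4)
E(V) = V²
x(c) = -c/8 (x(c) = -(0*(-4) + c)/8 = -(0 + c)/8 = -c/8)
E(p(-3))/x(6) + 1479/2728 = 4²/((-⅛*6)) + 1479/2728 = 16/(-¾) + 1479*(1/2728) = 16*(-4/3) + 1479/2728 = -64/3 + 1479/2728 = -170155/8184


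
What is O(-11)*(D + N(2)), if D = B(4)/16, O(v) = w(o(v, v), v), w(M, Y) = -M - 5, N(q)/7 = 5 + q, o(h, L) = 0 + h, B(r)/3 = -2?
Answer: 1167/4 ≈ 291.75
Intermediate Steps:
B(r) = -6 (B(r) = 3*(-2) = -6)
o(h, L) = h
N(q) = 35 + 7*q (N(q) = 7*(5 + q) = 35 + 7*q)
w(M, Y) = -5 - M
O(v) = -5 - v
D = -3/8 (D = -6/16 = -6*1/16 = -3/8 ≈ -0.37500)
O(-11)*(D + N(2)) = (-5 - 1*(-11))*(-3/8 + (35 + 7*2)) = (-5 + 11)*(-3/8 + (35 + 14)) = 6*(-3/8 + 49) = 6*(389/8) = 1167/4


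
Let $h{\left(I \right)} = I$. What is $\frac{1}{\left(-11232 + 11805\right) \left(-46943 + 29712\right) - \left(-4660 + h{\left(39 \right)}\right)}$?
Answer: $- \frac{1}{9868742} \approx -1.0133 \cdot 10^{-7}$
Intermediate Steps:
$\frac{1}{\left(-11232 + 11805\right) \left(-46943 + 29712\right) - \left(-4660 + h{\left(39 \right)}\right)} = \frac{1}{\left(-11232 + 11805\right) \left(-46943 + 29712\right) + \left(4660 - 39\right)} = \frac{1}{573 \left(-17231\right) + \left(4660 - 39\right)} = \frac{1}{-9873363 + 4621} = \frac{1}{-9868742} = - \frac{1}{9868742}$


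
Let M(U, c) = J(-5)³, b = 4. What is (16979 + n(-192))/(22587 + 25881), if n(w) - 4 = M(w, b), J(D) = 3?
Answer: 405/1154 ≈ 0.35095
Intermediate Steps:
M(U, c) = 27 (M(U, c) = 3³ = 27)
n(w) = 31 (n(w) = 4 + 27 = 31)
(16979 + n(-192))/(22587 + 25881) = (16979 + 31)/(22587 + 25881) = 17010/48468 = 17010*(1/48468) = 405/1154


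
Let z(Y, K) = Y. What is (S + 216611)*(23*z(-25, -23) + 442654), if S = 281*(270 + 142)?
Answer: 146939544257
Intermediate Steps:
S = 115772 (S = 281*412 = 115772)
(S + 216611)*(23*z(-25, -23) + 442654) = (115772 + 216611)*(23*(-25) + 442654) = 332383*(-575 + 442654) = 332383*442079 = 146939544257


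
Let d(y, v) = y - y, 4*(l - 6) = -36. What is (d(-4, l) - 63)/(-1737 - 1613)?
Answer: 63/3350 ≈ 0.018806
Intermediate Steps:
l = -3 (l = 6 + (¼)*(-36) = 6 - 9 = -3)
d(y, v) = 0
(d(-4, l) - 63)/(-1737 - 1613) = (0 - 63)/(-1737 - 1613) = -63/(-3350) = -63*(-1/3350) = 63/3350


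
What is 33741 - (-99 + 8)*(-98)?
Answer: 24823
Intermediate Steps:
33741 - (-99 + 8)*(-98) = 33741 - (-91)*(-98) = 33741 - 1*8918 = 33741 - 8918 = 24823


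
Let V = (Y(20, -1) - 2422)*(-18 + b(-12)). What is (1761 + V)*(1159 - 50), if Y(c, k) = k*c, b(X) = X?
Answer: 83198289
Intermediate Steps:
Y(c, k) = c*k
V = 73260 (V = (20*(-1) - 2422)*(-18 - 12) = (-20 - 2422)*(-30) = -2442*(-30) = 73260)
(1761 + V)*(1159 - 50) = (1761 + 73260)*(1159 - 50) = 75021*1109 = 83198289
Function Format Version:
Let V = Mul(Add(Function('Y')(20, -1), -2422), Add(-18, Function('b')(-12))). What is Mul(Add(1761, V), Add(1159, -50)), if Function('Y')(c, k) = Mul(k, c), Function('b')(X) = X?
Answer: 83198289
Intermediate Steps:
Function('Y')(c, k) = Mul(c, k)
V = 73260 (V = Mul(Add(Mul(20, -1), -2422), Add(-18, -12)) = Mul(Add(-20, -2422), -30) = Mul(-2442, -30) = 73260)
Mul(Add(1761, V), Add(1159, -50)) = Mul(Add(1761, 73260), Add(1159, -50)) = Mul(75021, 1109) = 83198289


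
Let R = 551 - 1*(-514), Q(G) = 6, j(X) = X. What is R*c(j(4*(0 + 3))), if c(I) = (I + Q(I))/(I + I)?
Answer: 3195/4 ≈ 798.75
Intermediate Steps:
c(I) = (6 + I)/(2*I) (c(I) = (I + 6)/(I + I) = (6 + I)/((2*I)) = (6 + I)*(1/(2*I)) = (6 + I)/(2*I))
R = 1065 (R = 551 + 514 = 1065)
R*c(j(4*(0 + 3))) = 1065*((6 + 4*(0 + 3))/(2*((4*(0 + 3))))) = 1065*((6 + 4*3)/(2*((4*3)))) = 1065*((½)*(6 + 12)/12) = 1065*((½)*(1/12)*18) = 1065*(¾) = 3195/4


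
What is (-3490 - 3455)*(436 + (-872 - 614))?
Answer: 7292250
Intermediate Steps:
(-3490 - 3455)*(436 + (-872 - 614)) = -6945*(436 - 1486) = -6945*(-1050) = 7292250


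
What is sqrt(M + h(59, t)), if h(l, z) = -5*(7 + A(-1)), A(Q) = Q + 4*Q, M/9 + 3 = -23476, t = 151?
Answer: I*sqrt(211321) ≈ 459.7*I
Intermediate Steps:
M = -211311 (M = -27 + 9*(-23476) = -27 - 211284 = -211311)
A(Q) = 5*Q
h(l, z) = -10 (h(l, z) = -5*(7 + 5*(-1)) = -5*(7 - 5) = -5*2 = -10)
sqrt(M + h(59, t)) = sqrt(-211311 - 10) = sqrt(-211321) = I*sqrt(211321)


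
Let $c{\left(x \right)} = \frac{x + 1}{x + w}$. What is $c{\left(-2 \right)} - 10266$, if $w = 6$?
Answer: $- \frac{41065}{4} \approx -10266.0$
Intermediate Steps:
$c{\left(x \right)} = \frac{1 + x}{6 + x}$ ($c{\left(x \right)} = \frac{x + 1}{x + 6} = \frac{1 + x}{6 + x}$)
$c{\left(-2 \right)} - 10266 = \frac{1 - 2}{6 - 2} - 10266 = \frac{1}{4} \left(-1\right) - 10266 = - \frac{1}{4} - 10266 = - \frac{41065}{4}$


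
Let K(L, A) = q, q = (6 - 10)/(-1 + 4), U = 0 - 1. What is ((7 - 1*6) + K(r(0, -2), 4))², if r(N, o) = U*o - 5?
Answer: ⅑ ≈ 0.11111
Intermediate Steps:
U = -1
r(N, o) = -5 - o (r(N, o) = -o - 5 = -5 - o)
q = -4/3 ≈ -1.3333
K(L, A) = -4/3
((7 - 1*6) + K(r(0, -2), 4))² = ((7 - 1*6) - 4/3)² = ((7 - 6) - 4/3)² = (1 - 4/3)² = (-⅓)² = ⅑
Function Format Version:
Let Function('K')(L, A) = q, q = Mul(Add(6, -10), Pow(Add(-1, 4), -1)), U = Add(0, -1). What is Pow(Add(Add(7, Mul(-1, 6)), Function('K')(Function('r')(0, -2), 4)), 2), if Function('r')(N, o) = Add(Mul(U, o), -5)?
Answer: Rational(1, 9) ≈ 0.11111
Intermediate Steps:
U = -1
Function('r')(N, o) = Add(-5, Mul(-1, o)) (Function('r')(N, o) = Add(Mul(-1, o), -5) = Add(-5, Mul(-1, o)))
q = Rational(-4, 3) (q = Mul(-4, Pow(3, -1)) = Mul(-4, Rational(1, 3)) = Rational(-4, 3) ≈ -1.3333)
Function('K')(L, A) = Rational(-4, 3)
Pow(Add(Add(7, Mul(-1, 6)), Function('K')(Function('r')(0, -2), 4)), 2) = Pow(Add(Add(7, Mul(-1, 6)), Rational(-4, 3)), 2) = Pow(Add(Add(7, -6), Rational(-4, 3)), 2) = Pow(Add(1, Rational(-4, 3)), 2) = Pow(Rational(-1, 3), 2) = Rational(1, 9)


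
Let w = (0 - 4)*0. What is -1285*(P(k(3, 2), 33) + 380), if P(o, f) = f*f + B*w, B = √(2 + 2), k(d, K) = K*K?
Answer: -1887665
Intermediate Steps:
k(d, K) = K²
B = 2 (B = √4 = 2)
w = 0 (w = -4*0 = 0)
P(o, f) = f² (P(o, f) = f*f + 2*0 = f² + 0 = f²)
-1285*(P(k(3, 2), 33) + 380) = -1285*(33² + 380) = -1285*(1089 + 380) = -1285*1469 = -1887665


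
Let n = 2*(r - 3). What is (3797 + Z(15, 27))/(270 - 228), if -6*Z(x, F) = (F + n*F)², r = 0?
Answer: 217/12 ≈ 18.083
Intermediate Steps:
n = -6 (n = 2*(0 - 3) = 2*(-3) = -6)
Z(x, F) = -25*F²/6 (Z(x, F) = -(F - 6*F)²/6 = -25*F²/6)
(3797 + Z(15, 27))/(270 - 228) = (3797 - 25/6*27²)/(270 - 228) = (3797 - 25/6*729)/42 = (3797 - 6075/2)*(1/42) = (1519/2)*(1/42) = 217/12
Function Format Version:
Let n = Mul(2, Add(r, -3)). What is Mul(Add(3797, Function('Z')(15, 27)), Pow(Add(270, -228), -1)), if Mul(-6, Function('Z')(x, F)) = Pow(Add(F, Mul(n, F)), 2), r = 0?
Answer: Rational(217, 12) ≈ 18.083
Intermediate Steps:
n = -6 (n = Mul(2, Add(0, -3)) = Mul(2, -3) = -6)
Function('Z')(x, F) = Mul(Rational(-25, 6), Pow(F, 2)) (Function('Z')(x, F) = Mul(Rational(-1, 6), Pow(Add(F, Mul(-6, F)), 2)) = Mul(Rational(-1, 6), Pow(Mul(-5, F), 2)) = Mul(Rational(-1, 6), Mul(25, Pow(F, 2))) = Mul(Rational(-25, 6), Pow(F, 2)))
Mul(Add(3797, Function('Z')(15, 27)), Pow(Add(270, -228), -1)) = Mul(Add(3797, Mul(Rational(-25, 6), Pow(27, 2))), Pow(Add(270, -228), -1)) = Mul(Add(3797, Mul(Rational(-25, 6), 729)), Pow(42, -1)) = Mul(Add(3797, Rational(-6075, 2)), Rational(1, 42)) = Mul(Rational(1519, 2), Rational(1, 42)) = Rational(217, 12)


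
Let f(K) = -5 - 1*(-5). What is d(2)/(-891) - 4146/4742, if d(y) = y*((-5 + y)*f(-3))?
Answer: -2073/2371 ≈ -0.87431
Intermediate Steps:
f(K) = 0 (f(K) = -5 + 5 = 0)
d(y) = 0 (d(y) = y*((-5 + y)*0) = y*0 = 0)
d(2)/(-891) - 4146/4742 = 0/(-891) - 4146/4742 = 0*(-1/891) - 4146*1/4742 = 0 - 2073/2371 = -2073/2371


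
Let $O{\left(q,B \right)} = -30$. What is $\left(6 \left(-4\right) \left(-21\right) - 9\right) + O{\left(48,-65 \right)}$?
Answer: $465$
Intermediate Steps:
$\left(6 \left(-4\right) \left(-21\right) - 9\right) + O{\left(48,-65 \right)} = \left(6 \left(-4\right) \left(-21\right) - 9\right) - 30 = \left(\left(-24\right) \left(-21\right) - 9\right) - 30 = \left(504 - 9\right) - 30 = 495 - 30 = 465$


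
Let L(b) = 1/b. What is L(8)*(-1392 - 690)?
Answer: -1041/4 ≈ -260.25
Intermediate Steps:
L(8)*(-1392 - 690) = (-1392 - 690)/8 = (⅛)*(-2082) = -1041/4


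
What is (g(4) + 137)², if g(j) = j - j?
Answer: 18769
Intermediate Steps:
g(j) = 0
(g(4) + 137)² = (0 + 137)² = 137² = 18769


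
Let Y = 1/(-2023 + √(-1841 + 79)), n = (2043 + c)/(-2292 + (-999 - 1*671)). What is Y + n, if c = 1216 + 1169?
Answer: -9068767837/8110790471 - I*√1762/4094291 ≈ -1.1181 - 1.0252e-5*I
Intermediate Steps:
c = 2385
n = -2214/1981 (n = (2043 + 2385)/(-2292 + (-999 - 1*671)) = 4428/(-2292 + (-999 - 671)) = 4428/(-2292 - 1670) = 4428/(-3962) = 4428*(-1/3962) = -2214/1981 ≈ -1.1176)
Y = 1/(-2023 + I*√1762) (Y = 1/(-2023 + √(-1762)) = 1/(-2023 + I*√1762) ≈ -0.0004941 - 1.025e-5*I)
Y + n = (-2023/4094291 - I*√1762/4094291) - 2214/1981 = -9068767837/8110790471 - I*√1762/4094291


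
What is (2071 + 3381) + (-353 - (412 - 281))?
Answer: 4968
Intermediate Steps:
(2071 + 3381) + (-353 - (412 - 281)) = 5452 + (-353 - 1*131) = 5452 + (-353 - 131) = 5452 - 484 = 4968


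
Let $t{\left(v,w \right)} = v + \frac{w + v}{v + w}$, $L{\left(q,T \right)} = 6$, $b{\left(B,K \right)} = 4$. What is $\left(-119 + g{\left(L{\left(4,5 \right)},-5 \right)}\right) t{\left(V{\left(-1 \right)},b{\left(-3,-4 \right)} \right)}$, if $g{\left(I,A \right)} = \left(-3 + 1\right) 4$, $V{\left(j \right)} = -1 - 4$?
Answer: $508$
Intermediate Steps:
$V{\left(j \right)} = -5$
$g{\left(I,A \right)} = -8$ ($g{\left(I,A \right)} = \left(-2\right) 4 = -8$)
$t{\left(v,w \right)} = 1 + v$ ($t{\left(v,w \right)} = v + \frac{v + w}{v + w} = v + 1 = 1 + v$)
$\left(-119 + g{\left(L{\left(4,5 \right)},-5 \right)}\right) t{\left(V{\left(-1 \right)},b{\left(-3,-4 \right)} \right)} = \left(-119 - 8\right) \left(1 - 5\right) = \left(-127\right) \left(-4\right) = 508$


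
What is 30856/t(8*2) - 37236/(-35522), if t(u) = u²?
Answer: 69099953/568352 ≈ 121.58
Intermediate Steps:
30856/t(8*2) - 37236/(-35522) = 30856/((8*2)²) - 37236/(-35522) = 30856/(16²) - 37236*(-1/35522) = 30856/256 + 18618/17761 = 30856*(1/256) + 18618/17761 = 3857/32 + 18618/17761 = 69099953/568352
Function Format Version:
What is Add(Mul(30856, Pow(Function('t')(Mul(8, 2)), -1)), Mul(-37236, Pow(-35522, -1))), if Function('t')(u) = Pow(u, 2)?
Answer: Rational(69099953, 568352) ≈ 121.58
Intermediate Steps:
Add(Mul(30856, Pow(Function('t')(Mul(8, 2)), -1)), Mul(-37236, Pow(-35522, -1))) = Add(Mul(30856, Pow(Pow(Mul(8, 2), 2), -1)), Mul(-37236, Pow(-35522, -1))) = Add(Mul(30856, Pow(Pow(16, 2), -1)), Mul(-37236, Rational(-1, 35522))) = Add(Mul(30856, Pow(256, -1)), Rational(18618, 17761)) = Add(Mul(30856, Rational(1, 256)), Rational(18618, 17761)) = Add(Rational(3857, 32), Rational(18618, 17761)) = Rational(69099953, 568352)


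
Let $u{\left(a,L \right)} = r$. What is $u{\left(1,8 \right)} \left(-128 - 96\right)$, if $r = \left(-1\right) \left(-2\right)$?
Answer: $-448$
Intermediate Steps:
$r = 2$
$u{\left(a,L \right)} = 2$
$u{\left(1,8 \right)} \left(-128 - 96\right) = 2 \left(-128 - 96\right) = 2 \left(-224\right) = -448$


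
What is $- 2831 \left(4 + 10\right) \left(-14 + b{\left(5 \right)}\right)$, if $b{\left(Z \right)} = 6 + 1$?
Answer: $277438$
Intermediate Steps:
$b{\left(Z \right)} = 7$
$- 2831 \left(4 + 10\right) \left(-14 + b{\left(5 \right)}\right) = - 2831 \left(4 + 10\right) \left(-14 + 7\right) = - 2831 \cdot 14 \left(-7\right) = \left(-2831\right) \left(-98\right) = 277438$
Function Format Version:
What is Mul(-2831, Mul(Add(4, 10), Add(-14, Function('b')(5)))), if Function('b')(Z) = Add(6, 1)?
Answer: 277438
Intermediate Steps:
Function('b')(Z) = 7
Mul(-2831, Mul(Add(4, 10), Add(-14, Function('b')(5)))) = Mul(-2831, Mul(Add(4, 10), Add(-14, 7))) = Mul(-2831, Mul(14, -7)) = Mul(-2831, -98) = 277438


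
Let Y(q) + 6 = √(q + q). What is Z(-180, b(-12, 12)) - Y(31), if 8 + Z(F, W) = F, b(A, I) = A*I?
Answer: -182 - √62 ≈ -189.87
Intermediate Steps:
Y(q) = -6 + √2*√q (Y(q) = -6 + √(q + q) = -6 + √(2*q) = -6 + √2*√q)
Z(F, W) = -8 + F
Z(-180, b(-12, 12)) - Y(31) = (-8 - 180) - (-6 + √2*√31) = -188 - (-6 + √62) = -188 + (6 - √62) = -182 - √62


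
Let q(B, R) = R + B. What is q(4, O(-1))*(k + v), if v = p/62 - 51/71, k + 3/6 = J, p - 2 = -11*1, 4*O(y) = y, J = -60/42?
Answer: -645255/61628 ≈ -10.470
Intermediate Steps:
J = -10/7 (J = -60*1/42 = -10/7 ≈ -1.4286)
O(y) = y/4
p = -9 (p = 2 - 11*1 = 2 - 11 = -9)
q(B, R) = B + R
k = -27/14 (k = -½ - 10/7 = -27/14 ≈ -1.9286)
v = -3801/4402 (v = -9/62 - 51/71 = -3801/4402 ≈ -0.86347)
q(4, O(-1))*(k + v) = (4 + (¼)*(-1))*(-27/14 - 3801/4402) = (4 - ¼)*(-43017/15407) = (15/4)*(-43017/15407) = -645255/61628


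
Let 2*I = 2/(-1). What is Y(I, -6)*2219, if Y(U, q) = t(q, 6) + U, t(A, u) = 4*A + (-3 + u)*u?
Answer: -15533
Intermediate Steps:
I = -1 (I = (2/(-1))/2 = (2*(-1))/2 = (½)*(-2) = -1)
t(A, u) = 4*A + u*(-3 + u)
Y(U, q) = 18 + U + 4*q (Y(U, q) = (6² - 3*6 + 4*q) + U = (36 - 18 + 4*q) + U = (18 + 4*q) + U = 18 + U + 4*q)
Y(I, -6)*2219 = (18 - 1 + 4*(-6))*2219 = (18 - 1 - 24)*2219 = -7*2219 = -15533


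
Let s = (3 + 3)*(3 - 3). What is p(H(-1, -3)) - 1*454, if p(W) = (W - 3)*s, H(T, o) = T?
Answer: -454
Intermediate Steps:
s = 0 (s = 6*0 = 0)
p(W) = 0 (p(W) = (W - 3)*0 = (-3 + W)*0 = 0)
p(H(-1, -3)) - 1*454 = 0 - 1*454 = 0 - 454 = -454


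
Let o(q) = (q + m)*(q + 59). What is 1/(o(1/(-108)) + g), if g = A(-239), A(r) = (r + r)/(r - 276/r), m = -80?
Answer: -663040080/3128087677607 ≈ -0.00021196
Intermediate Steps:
o(q) = (-80 + q)*(59 + q) (o(q) = (q - 80)*(q + 59) = (-80 + q)*(59 + q))
A(r) = 2*r/(r - 276/r) (A(r) = (2*r)/(r - 276/r) = 2*r/(r - 276/r))
g = 114242/56845 (g = 2*(-239)²/(-276 + (-239)²) = 2*57121/(-276 + 57121) = 2*57121/56845 = 2*57121*(1/56845) = 114242/56845 ≈ 2.0097)
1/(o(1/(-108)) + g) = 1/((-4720 + (1/(-108))² - 21/(-108)) + 114242/56845) = 1/((-4720 + (-1/108)² - 21*(-1/108)) + 114242/56845) = 1/((-4720 + 1/11664 + 7/36) + 114242/56845) = 1/(-55051811/11664 + 114242/56845) = 1/(-3128087677607/663040080) = -663040080/3128087677607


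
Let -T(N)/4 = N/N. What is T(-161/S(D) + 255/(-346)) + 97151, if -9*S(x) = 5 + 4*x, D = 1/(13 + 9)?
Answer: 97147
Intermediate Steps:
D = 1/22 ≈ 0.045455
S(x) = -5/9 - 4*x/9 (S(x) = -(5 + 4*x)/9 = -5/9 - 4*x/9)
T(N) = -4 (T(N) = -4*N/N = -4*1 = -4)
T(-161/S(D) + 255/(-346)) + 97151 = -4 + 97151 = 97147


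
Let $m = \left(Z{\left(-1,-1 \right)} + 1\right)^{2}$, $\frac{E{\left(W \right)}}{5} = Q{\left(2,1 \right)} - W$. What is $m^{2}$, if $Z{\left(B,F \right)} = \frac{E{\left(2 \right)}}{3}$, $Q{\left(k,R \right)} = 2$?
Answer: $1$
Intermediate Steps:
$E{\left(W \right)} = 10 - 5 W$ ($E{\left(W \right)} = 5 \left(2 - W\right) = 10 - 5 W$)
$Z{\left(B,F \right)} = 0$ ($Z{\left(B,F \right)} = \frac{10 - 10}{3} = \left(10 - 10\right) \frac{1}{3} = 0 \cdot \frac{1}{3} = 0$)
$m = 1$ ($m = \left(0 + 1\right)^{2} = 1^{2} = 1$)
$m^{2} = 1^{2} = 1$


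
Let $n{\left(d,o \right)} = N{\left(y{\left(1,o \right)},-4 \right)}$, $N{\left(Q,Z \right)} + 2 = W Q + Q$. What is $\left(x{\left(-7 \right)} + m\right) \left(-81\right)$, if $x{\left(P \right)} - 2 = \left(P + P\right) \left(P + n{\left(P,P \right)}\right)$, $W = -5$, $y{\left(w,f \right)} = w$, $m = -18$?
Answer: $-13446$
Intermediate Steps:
$N{\left(Q,Z \right)} = -2 - 4 Q$ ($N{\left(Q,Z \right)} = -2 + \left(- 5 Q + Q\right) = -2 - 4 Q$)
$n{\left(d,o \right)} = -6$ ($n{\left(d,o \right)} = -2 - 4 = -6$)
$x{\left(P \right)} = 2 + 2 P \left(-6 + P\right)$ ($x{\left(P \right)} = 2 + \left(P + P\right) \left(P - 6\right) = 2 + 2 P \left(-6 + P\right)$)
$\left(x{\left(-7 \right)} + m\right) \left(-81\right) = \left(\left(2 - -84 + 2 \left(-7\right)^{2}\right) - 18\right) \left(-81\right) = \left(\left(2 + 84 + 2 \cdot 49\right) - 18\right) \left(-81\right) = \left(\left(2 + 84 + 98\right) - 18\right) \left(-81\right) = \left(184 - 18\right) \left(-81\right) = 166 \left(-81\right) = -13446$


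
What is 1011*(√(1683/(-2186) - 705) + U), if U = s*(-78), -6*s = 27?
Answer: 354861 + 1011*I*√3372589218/2186 ≈ 3.5486e+5 + 26859.0*I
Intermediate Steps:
s = -9/2 (s = -⅙*27 = -9/2 ≈ -4.5000)
U = 351 (U = -9/2*(-78) = 351)
1011*(√(1683/(-2186) - 705) + U) = 1011*(√(1683/(-2186) - 705) + 351) = 1011*(√(1683*(-1/2186) - 705) + 351) = 1011*(√(-1683/2186 - 705) + 351) = 1011*(√(-1542813/2186) + 351) = 1011*(I*√3372589218/2186 + 351) = 1011*(351 + I*√3372589218/2186) = 354861 + 1011*I*√3372589218/2186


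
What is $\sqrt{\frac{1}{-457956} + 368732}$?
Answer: $\frac{19 \sqrt{5950433870951}}{76326} \approx 607.23$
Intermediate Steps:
$\sqrt{\frac{1}{-457956} + 368732} = \sqrt{- \frac{1}{457956} + 368732} = \sqrt{\frac{168863031791}{457956}} = \frac{19 \sqrt{5950433870951}}{76326}$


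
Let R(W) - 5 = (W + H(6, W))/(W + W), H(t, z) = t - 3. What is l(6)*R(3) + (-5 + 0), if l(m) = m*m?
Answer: 211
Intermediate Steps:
H(t, z) = -3 + t
l(m) = m²
R(W) = 5 + (3 + W)/(2*W) (R(W) = 5 + (W + (-3 + 6))/(W + W) = 5 + (W + 3)/((2*W)) = 5 + (3 + W)*(1/(2*W)) = 5 + (3 + W)/(2*W))
l(6)*R(3) + (-5 + 0) = 6²*((½)*(3 + 11*3)/3) + (-5 + 0) = 36*((½)*(⅓)*(3 + 33)) - 5 = 36*((½)*(⅓)*36) - 5 = 36*6 - 5 = 216 - 5 = 211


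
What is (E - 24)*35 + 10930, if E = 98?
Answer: 13520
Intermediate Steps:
(E - 24)*35 + 10930 = (98 - 24)*35 + 10930 = 74*35 + 10930 = 2590 + 10930 = 13520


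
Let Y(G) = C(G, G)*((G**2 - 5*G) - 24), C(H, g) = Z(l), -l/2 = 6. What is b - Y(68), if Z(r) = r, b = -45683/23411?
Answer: 1196724637/23411 ≈ 51118.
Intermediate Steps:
b = -45683/23411 (b = -45683*1/23411 = -45683/23411 ≈ -1.9513)
l = -12 (l = -2*6 = -12)
C(H, g) = -12
Y(G) = 288 - 12*G**2 + 60*G (Y(G) = -12*((G**2 - 5*G) - 24) = -12*(-24 + G**2 - 5*G) = 288 - 12*G**2 + 60*G)
b - Y(68) = -45683/23411 - (288 - 12*68**2 + 60*68) = -45683/23411 - (288 - 12*4624 + 4080) = -45683/23411 - (288 - 55488 + 4080) = -45683/23411 - 1*(-51120) = -45683/23411 + 51120 = 1196724637/23411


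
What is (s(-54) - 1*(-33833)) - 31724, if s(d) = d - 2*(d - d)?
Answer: 2055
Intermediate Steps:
s(d) = d (s(d) = d - 2*0 = d + 0 = d)
(s(-54) - 1*(-33833)) - 31724 = (-54 - 1*(-33833)) - 31724 = (-54 + 33833) - 31724 = 33779 - 31724 = 2055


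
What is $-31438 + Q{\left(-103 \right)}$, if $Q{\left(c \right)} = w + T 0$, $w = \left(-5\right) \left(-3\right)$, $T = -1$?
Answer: $-31423$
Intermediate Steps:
$w = 15$
$Q{\left(c \right)} = 15$ ($Q{\left(c \right)} = 15 - 0 = 15 + 0 = 15$)
$-31438 + Q{\left(-103 \right)} = -31438 + 15 = -31423$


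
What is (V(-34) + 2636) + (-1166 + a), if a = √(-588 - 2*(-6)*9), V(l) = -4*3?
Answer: 1458 + 4*I*√30 ≈ 1458.0 + 21.909*I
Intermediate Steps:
V(l) = -12
a = 4*I*√30 (a = √(-588 + 12*9) = √(-588 + 108) = √(-480) = 4*I*√30 ≈ 21.909*I)
(V(-34) + 2636) + (-1166 + a) = (-12 + 2636) + (-1166 + 4*I*√30) = 2624 + (-1166 + 4*I*√30) = 1458 + 4*I*√30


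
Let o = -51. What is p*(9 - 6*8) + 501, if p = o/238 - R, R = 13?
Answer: 14229/14 ≈ 1016.4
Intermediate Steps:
p = -185/14 (p = -51/238 - 1*13 = -51*1/238 - 13 = -3/14 - 13 = -185/14 ≈ -13.214)
p*(9 - 6*8) + 501 = -185*(9 - 6*8)/14 + 501 = -185*(9 - 48)/14 + 501 = -185/14*(-39) + 501 = 7215/14 + 501 = 14229/14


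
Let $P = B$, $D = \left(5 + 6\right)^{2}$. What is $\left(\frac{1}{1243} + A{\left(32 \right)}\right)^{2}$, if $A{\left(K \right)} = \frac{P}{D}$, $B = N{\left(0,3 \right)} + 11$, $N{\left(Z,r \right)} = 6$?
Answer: $\frac{3732624}{186950929} \approx 0.019966$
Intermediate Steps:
$D = 121$ ($D = 11^{2} = 121$)
$B = 17$ ($B = 6 + 11 = 17$)
$P = 17$
$A{\left(K \right)} = \frac{17}{121}$
$\left(\frac{1}{1243} + A{\left(32 \right)}\right)^{2} = \left(\frac{1}{1243} + \frac{17}{121}\right)^{2} = \left(\frac{1932}{13673}\right)^{2} = \frac{3732624}{186950929}$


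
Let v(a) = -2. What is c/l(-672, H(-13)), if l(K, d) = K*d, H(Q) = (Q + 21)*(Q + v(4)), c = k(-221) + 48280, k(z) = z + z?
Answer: 1139/1920 ≈ 0.59323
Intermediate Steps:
k(z) = 2*z
c = 47838 (c = 2*(-221) + 48280 = -442 + 48280 = 47838)
H(Q) = (-2 + Q)*(21 + Q) (H(Q) = (Q + 21)*(Q - 2) = (21 + Q)*(-2 + Q) = (-2 + Q)*(21 + Q))
c/l(-672, H(-13)) = 47838/((-672*(-42 + (-13)² + 19*(-13)))) = 47838/((-672*(-42 + 169 - 247))) = 47838/((-672*(-120))) = 47838/80640 = 47838*(1/80640) = 1139/1920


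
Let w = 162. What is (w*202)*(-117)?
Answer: -3828708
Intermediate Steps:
(w*202)*(-117) = (162*202)*(-117) = 32724*(-117) = -3828708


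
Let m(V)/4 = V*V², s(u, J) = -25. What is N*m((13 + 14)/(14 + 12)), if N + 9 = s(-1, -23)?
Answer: -334611/2197 ≈ -152.30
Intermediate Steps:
N = -34 (N = -9 - 25 = -34)
m(V) = 4*V³ (m(V) = 4*(V*V²) = 4*V³)
N*m((13 + 14)/(14 + 12)) = -136*((13 + 14)/(14 + 12))³ = -136*(27/26)³ = -136*19683/17576 = -34*19683/4394 = -334611/2197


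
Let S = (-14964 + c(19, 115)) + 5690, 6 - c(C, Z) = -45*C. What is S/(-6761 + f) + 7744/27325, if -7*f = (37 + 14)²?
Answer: 1995839007/1364282600 ≈ 1.4629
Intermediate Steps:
c(C, Z) = 6 + 45*C (c(C, Z) = 6 - (-45)*C = 6 + 45*C)
S = -8413 (S = (-14964 + (6 + 45*19)) + 5690 = (-14964 + (6 + 855)) + 5690 = (-14964 + 861) + 5690 = -14103 + 5690 = -8413)
f = -2601/7 (f = -(37 + 14)²/7 = -⅐*51² = -⅐*2601 = -2601/7 ≈ -371.57)
S/(-6761 + f) + 7744/27325 = -8413/(-6761 - 2601/7) + 7744/27325 = -8413/(-49928/7) + 7744*(1/27325) = -8413*(-7/49928) + 7744/27325 = 58891/49928 + 7744/27325 = 1995839007/1364282600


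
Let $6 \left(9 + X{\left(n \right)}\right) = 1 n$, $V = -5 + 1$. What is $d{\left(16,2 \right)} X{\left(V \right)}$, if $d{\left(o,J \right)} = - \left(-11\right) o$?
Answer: $- \frac{5104}{3} \approx -1701.3$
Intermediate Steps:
$d{\left(o,J \right)} = 11 o$
$V = -4$
$X{\left(n \right)} = -9 + \frac{n}{6}$ ($X{\left(n \right)} = -9 + \frac{1 n}{6} = -9 + \frac{n}{6}$)
$d{\left(16,2 \right)} X{\left(V \right)} = 11 \cdot 16 \left(-9 + \frac{1}{6} \left(-4\right)\right) = 176 \left(-9 - \frac{2}{3}\right) = 176 \left(- \frac{29}{3}\right) = - \frac{5104}{3}$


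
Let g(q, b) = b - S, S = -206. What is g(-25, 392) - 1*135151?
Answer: -134553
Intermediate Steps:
g(q, b) = 206 + b (g(q, b) = b - 1*(-206) = b + 206 = 206 + b)
g(-25, 392) - 1*135151 = (206 + 392) - 1*135151 = 598 - 135151 = -134553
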